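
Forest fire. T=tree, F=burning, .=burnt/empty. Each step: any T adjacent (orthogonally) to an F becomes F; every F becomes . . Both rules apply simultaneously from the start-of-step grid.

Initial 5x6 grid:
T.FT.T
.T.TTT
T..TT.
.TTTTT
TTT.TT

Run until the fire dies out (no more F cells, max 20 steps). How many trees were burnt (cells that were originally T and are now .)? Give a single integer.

Step 1: +1 fires, +1 burnt (F count now 1)
Step 2: +1 fires, +1 burnt (F count now 1)
Step 3: +2 fires, +1 burnt (F count now 2)
Step 4: +3 fires, +2 burnt (F count now 3)
Step 5: +3 fires, +3 burnt (F count now 3)
Step 6: +4 fires, +3 burnt (F count now 4)
Step 7: +2 fires, +4 burnt (F count now 2)
Step 8: +1 fires, +2 burnt (F count now 1)
Step 9: +0 fires, +1 burnt (F count now 0)
Fire out after step 9
Initially T: 20, now '.': 27
Total burnt (originally-T cells now '.'): 17

Answer: 17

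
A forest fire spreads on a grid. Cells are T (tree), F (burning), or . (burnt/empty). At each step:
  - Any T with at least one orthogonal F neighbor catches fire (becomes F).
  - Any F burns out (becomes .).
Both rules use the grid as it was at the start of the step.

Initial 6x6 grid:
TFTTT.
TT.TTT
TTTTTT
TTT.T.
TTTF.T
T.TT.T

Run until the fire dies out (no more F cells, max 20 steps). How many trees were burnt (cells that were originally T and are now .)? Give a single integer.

Step 1: +5 fires, +2 burnt (F count now 5)
Step 2: +6 fires, +5 burnt (F count now 6)
Step 3: +6 fires, +6 burnt (F count now 6)
Step 4: +4 fires, +6 burnt (F count now 4)
Step 5: +2 fires, +4 burnt (F count now 2)
Step 6: +2 fires, +2 burnt (F count now 2)
Step 7: +0 fires, +2 burnt (F count now 0)
Fire out after step 7
Initially T: 27, now '.': 34
Total burnt (originally-T cells now '.'): 25

Answer: 25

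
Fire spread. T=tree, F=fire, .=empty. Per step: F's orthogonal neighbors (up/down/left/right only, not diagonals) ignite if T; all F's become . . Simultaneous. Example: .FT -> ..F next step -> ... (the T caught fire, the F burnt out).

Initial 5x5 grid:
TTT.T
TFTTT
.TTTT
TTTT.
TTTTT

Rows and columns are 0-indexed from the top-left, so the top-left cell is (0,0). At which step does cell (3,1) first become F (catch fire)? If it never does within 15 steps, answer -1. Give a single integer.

Step 1: cell (3,1)='T' (+4 fires, +1 burnt)
Step 2: cell (3,1)='F' (+5 fires, +4 burnt)
  -> target ignites at step 2
Step 3: cell (3,1)='.' (+5 fires, +5 burnt)
Step 4: cell (3,1)='.' (+5 fires, +5 burnt)
Step 5: cell (3,1)='.' (+1 fires, +5 burnt)
Step 6: cell (3,1)='.' (+1 fires, +1 burnt)
Step 7: cell (3,1)='.' (+0 fires, +1 burnt)
  fire out at step 7

2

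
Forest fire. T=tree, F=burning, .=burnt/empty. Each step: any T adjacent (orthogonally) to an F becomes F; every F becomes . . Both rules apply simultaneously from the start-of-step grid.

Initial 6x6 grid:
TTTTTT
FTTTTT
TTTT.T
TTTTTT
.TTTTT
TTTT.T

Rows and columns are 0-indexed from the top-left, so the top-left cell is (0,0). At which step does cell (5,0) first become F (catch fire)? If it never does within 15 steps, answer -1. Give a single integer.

Step 1: cell (5,0)='T' (+3 fires, +1 burnt)
Step 2: cell (5,0)='T' (+4 fires, +3 burnt)
Step 3: cell (5,0)='T' (+4 fires, +4 burnt)
Step 4: cell (5,0)='T' (+5 fires, +4 burnt)
Step 5: cell (5,0)='T' (+5 fires, +5 burnt)
Step 6: cell (5,0)='F' (+6 fires, +5 burnt)
  -> target ignites at step 6
Step 7: cell (5,0)='.' (+3 fires, +6 burnt)
Step 8: cell (5,0)='.' (+1 fires, +3 burnt)
Step 9: cell (5,0)='.' (+1 fires, +1 burnt)
Step 10: cell (5,0)='.' (+0 fires, +1 burnt)
  fire out at step 10

6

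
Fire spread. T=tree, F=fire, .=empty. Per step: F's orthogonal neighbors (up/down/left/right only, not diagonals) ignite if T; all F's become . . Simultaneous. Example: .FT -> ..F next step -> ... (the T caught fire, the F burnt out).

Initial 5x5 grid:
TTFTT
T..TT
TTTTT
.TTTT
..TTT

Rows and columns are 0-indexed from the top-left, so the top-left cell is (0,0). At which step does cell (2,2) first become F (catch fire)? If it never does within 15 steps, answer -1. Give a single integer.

Step 1: cell (2,2)='T' (+2 fires, +1 burnt)
Step 2: cell (2,2)='T' (+3 fires, +2 burnt)
Step 3: cell (2,2)='T' (+3 fires, +3 burnt)
Step 4: cell (2,2)='F' (+4 fires, +3 burnt)
  -> target ignites at step 4
Step 5: cell (2,2)='.' (+4 fires, +4 burnt)
Step 6: cell (2,2)='.' (+3 fires, +4 burnt)
Step 7: cell (2,2)='.' (+0 fires, +3 burnt)
  fire out at step 7

4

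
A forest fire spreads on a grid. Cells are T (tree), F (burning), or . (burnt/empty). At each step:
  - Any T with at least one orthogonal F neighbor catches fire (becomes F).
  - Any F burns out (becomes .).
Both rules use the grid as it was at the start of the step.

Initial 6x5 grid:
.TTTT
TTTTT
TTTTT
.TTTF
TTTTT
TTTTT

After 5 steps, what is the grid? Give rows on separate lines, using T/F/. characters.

Step 1: 3 trees catch fire, 1 burn out
  .TTTT
  TTTTT
  TTTTF
  .TTF.
  TTTTF
  TTTTT
Step 2: 5 trees catch fire, 3 burn out
  .TTTT
  TTTTF
  TTTF.
  .TF..
  TTTF.
  TTTTF
Step 3: 6 trees catch fire, 5 burn out
  .TTTF
  TTTF.
  TTF..
  .F...
  TTF..
  TTTF.
Step 4: 5 trees catch fire, 6 burn out
  .TTF.
  TTF..
  TF...
  .....
  TF...
  TTF..
Step 5: 5 trees catch fire, 5 burn out
  .TF..
  TF...
  F....
  .....
  F....
  TF...

.TF..
TF...
F....
.....
F....
TF...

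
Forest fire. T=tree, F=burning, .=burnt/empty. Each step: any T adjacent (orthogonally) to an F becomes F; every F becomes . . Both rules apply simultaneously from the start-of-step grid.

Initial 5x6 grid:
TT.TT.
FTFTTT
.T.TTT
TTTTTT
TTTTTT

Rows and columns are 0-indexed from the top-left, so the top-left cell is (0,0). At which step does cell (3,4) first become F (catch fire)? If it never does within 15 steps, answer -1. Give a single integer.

Step 1: cell (3,4)='T' (+3 fires, +2 burnt)
Step 2: cell (3,4)='T' (+5 fires, +3 burnt)
Step 3: cell (3,4)='T' (+5 fires, +5 burnt)
Step 4: cell (3,4)='F' (+6 fires, +5 burnt)
  -> target ignites at step 4
Step 5: cell (3,4)='.' (+4 fires, +6 burnt)
Step 6: cell (3,4)='.' (+1 fires, +4 burnt)
Step 7: cell (3,4)='.' (+0 fires, +1 burnt)
  fire out at step 7

4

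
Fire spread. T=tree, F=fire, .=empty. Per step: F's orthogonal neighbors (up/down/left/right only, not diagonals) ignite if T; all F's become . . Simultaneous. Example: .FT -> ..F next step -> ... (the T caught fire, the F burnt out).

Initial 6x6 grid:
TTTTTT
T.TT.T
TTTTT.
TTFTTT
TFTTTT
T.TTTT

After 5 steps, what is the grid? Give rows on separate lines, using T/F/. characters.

Step 1: 5 trees catch fire, 2 burn out
  TTTTTT
  T.TT.T
  TTFTT.
  TF.FTT
  F.FTTT
  T.TTTT
Step 2: 8 trees catch fire, 5 burn out
  TTTTTT
  T.FT.T
  TF.FT.
  F...FT
  ...FTT
  F.FTTT
Step 3: 7 trees catch fire, 8 burn out
  TTFTTT
  T..F.T
  F...F.
  .....F
  ....FT
  ...FTT
Step 4: 5 trees catch fire, 7 burn out
  TF.FTT
  F....T
  ......
  ......
  .....F
  ....FT
Step 5: 3 trees catch fire, 5 burn out
  F...FT
  .....T
  ......
  ......
  ......
  .....F

F...FT
.....T
......
......
......
.....F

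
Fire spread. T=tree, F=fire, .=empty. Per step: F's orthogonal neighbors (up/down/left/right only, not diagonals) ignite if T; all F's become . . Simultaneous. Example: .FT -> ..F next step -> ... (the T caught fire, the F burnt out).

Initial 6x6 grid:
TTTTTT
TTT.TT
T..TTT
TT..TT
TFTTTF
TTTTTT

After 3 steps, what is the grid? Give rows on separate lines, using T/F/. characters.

Step 1: 7 trees catch fire, 2 burn out
  TTTTTT
  TTT.TT
  T..TTT
  TF..TF
  F.FTF.
  TFTTTF
Step 2: 7 trees catch fire, 7 burn out
  TTTTTT
  TTT.TT
  T..TTF
  F...F.
  ...F..
  F.FTF.
Step 3: 4 trees catch fire, 7 burn out
  TTTTTT
  TTT.TF
  F..TF.
  ......
  ......
  ...F..

TTTTTT
TTT.TF
F..TF.
......
......
...F..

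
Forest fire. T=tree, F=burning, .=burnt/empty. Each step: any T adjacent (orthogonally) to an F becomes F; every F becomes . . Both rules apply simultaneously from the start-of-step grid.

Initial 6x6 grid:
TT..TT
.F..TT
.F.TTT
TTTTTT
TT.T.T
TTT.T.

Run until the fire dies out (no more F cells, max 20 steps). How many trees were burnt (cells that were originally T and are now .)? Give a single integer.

Step 1: +2 fires, +2 burnt (F count now 2)
Step 2: +4 fires, +2 burnt (F count now 4)
Step 3: +3 fires, +4 burnt (F count now 3)
Step 4: +5 fires, +3 burnt (F count now 5)
Step 5: +2 fires, +5 burnt (F count now 2)
Step 6: +3 fires, +2 burnt (F count now 3)
Step 7: +2 fires, +3 burnt (F count now 2)
Step 8: +1 fires, +2 burnt (F count now 1)
Step 9: +0 fires, +1 burnt (F count now 0)
Fire out after step 9
Initially T: 23, now '.': 35
Total burnt (originally-T cells now '.'): 22

Answer: 22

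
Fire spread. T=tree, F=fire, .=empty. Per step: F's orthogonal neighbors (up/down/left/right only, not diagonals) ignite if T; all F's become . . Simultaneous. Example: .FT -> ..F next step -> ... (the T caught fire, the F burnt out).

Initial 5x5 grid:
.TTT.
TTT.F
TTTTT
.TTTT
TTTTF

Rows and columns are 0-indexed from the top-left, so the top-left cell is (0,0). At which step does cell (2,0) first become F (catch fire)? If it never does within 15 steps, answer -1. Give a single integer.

Step 1: cell (2,0)='T' (+3 fires, +2 burnt)
Step 2: cell (2,0)='T' (+3 fires, +3 burnt)
Step 3: cell (2,0)='T' (+3 fires, +3 burnt)
Step 4: cell (2,0)='T' (+4 fires, +3 burnt)
Step 5: cell (2,0)='F' (+3 fires, +4 burnt)
  -> target ignites at step 5
Step 6: cell (2,0)='.' (+3 fires, +3 burnt)
Step 7: cell (2,0)='.' (+0 fires, +3 burnt)
  fire out at step 7

5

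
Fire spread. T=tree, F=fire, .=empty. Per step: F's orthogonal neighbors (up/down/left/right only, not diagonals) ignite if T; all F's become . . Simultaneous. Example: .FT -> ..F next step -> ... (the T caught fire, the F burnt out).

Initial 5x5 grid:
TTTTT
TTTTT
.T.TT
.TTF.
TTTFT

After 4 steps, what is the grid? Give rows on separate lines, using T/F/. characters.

Step 1: 4 trees catch fire, 2 burn out
  TTTTT
  TTTTT
  .T.FT
  .TF..
  TTF.F
Step 2: 4 trees catch fire, 4 burn out
  TTTTT
  TTTFT
  .T..F
  .F...
  TF...
Step 3: 5 trees catch fire, 4 burn out
  TTTFT
  TTF.F
  .F...
  .....
  F....
Step 4: 3 trees catch fire, 5 burn out
  TTF.F
  TF...
  .....
  .....
  .....

TTF.F
TF...
.....
.....
.....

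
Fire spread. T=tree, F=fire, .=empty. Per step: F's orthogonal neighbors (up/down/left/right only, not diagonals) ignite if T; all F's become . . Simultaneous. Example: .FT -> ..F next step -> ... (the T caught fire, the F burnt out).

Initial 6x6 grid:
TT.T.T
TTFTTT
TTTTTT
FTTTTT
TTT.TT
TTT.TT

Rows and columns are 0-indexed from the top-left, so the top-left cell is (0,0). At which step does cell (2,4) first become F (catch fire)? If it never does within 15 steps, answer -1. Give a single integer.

Step 1: cell (2,4)='T' (+6 fires, +2 burnt)
Step 2: cell (2,4)='T' (+9 fires, +6 burnt)
Step 3: cell (2,4)='F' (+6 fires, +9 burnt)
  -> target ignites at step 3
Step 4: cell (2,4)='.' (+4 fires, +6 burnt)
Step 5: cell (2,4)='.' (+2 fires, +4 burnt)
Step 6: cell (2,4)='.' (+2 fires, +2 burnt)
Step 7: cell (2,4)='.' (+1 fires, +2 burnt)
Step 8: cell (2,4)='.' (+0 fires, +1 burnt)
  fire out at step 8

3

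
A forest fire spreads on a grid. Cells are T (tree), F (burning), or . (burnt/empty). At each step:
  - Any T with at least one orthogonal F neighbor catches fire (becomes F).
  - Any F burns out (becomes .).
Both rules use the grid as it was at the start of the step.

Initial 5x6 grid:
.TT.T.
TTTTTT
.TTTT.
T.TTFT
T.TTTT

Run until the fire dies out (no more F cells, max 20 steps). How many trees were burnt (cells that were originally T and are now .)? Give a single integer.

Answer: 20

Derivation:
Step 1: +4 fires, +1 burnt (F count now 4)
Step 2: +5 fires, +4 burnt (F count now 5)
Step 3: +5 fires, +5 burnt (F count now 5)
Step 4: +2 fires, +5 burnt (F count now 2)
Step 5: +2 fires, +2 burnt (F count now 2)
Step 6: +2 fires, +2 burnt (F count now 2)
Step 7: +0 fires, +2 burnt (F count now 0)
Fire out after step 7
Initially T: 22, now '.': 28
Total burnt (originally-T cells now '.'): 20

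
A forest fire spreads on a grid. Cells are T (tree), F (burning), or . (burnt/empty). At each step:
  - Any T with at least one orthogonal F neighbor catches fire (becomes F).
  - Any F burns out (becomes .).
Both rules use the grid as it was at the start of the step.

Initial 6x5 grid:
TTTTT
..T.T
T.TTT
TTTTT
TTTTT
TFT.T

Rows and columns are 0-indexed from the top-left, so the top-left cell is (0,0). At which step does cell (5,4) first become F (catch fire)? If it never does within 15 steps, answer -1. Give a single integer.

Step 1: cell (5,4)='T' (+3 fires, +1 burnt)
Step 2: cell (5,4)='T' (+3 fires, +3 burnt)
Step 3: cell (5,4)='T' (+3 fires, +3 burnt)
Step 4: cell (5,4)='T' (+4 fires, +3 burnt)
Step 5: cell (5,4)='F' (+4 fires, +4 burnt)
  -> target ignites at step 5
Step 6: cell (5,4)='.' (+2 fires, +4 burnt)
Step 7: cell (5,4)='.' (+3 fires, +2 burnt)
Step 8: cell (5,4)='.' (+2 fires, +3 burnt)
Step 9: cell (5,4)='.' (+0 fires, +2 burnt)
  fire out at step 9

5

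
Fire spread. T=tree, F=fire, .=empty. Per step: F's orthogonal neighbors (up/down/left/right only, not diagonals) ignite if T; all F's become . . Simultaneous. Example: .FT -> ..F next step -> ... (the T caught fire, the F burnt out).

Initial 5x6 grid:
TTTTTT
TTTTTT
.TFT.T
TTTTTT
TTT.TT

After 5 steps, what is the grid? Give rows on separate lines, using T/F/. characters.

Step 1: 4 trees catch fire, 1 burn out
  TTTTTT
  TTFTTT
  .F.F.T
  TTFTTT
  TTT.TT
Step 2: 6 trees catch fire, 4 burn out
  TTFTTT
  TF.FTT
  .....T
  TF.FTT
  TTF.TT
Step 3: 7 trees catch fire, 6 burn out
  TF.FTT
  F...FT
  .....T
  F...FT
  TF..TT
Step 4: 6 trees catch fire, 7 burn out
  F...FT
  .....F
  .....T
  .....F
  F...FT
Step 5: 3 trees catch fire, 6 burn out
  .....F
  ......
  .....F
  ......
  .....F

.....F
......
.....F
......
.....F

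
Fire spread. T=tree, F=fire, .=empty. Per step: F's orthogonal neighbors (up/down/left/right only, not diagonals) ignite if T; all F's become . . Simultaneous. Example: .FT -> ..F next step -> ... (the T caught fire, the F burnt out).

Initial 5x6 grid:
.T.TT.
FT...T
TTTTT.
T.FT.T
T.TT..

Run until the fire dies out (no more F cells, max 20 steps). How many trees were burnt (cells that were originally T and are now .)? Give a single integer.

Answer: 12

Derivation:
Step 1: +5 fires, +2 burnt (F count now 5)
Step 2: +5 fires, +5 burnt (F count now 5)
Step 3: +2 fires, +5 burnt (F count now 2)
Step 4: +0 fires, +2 burnt (F count now 0)
Fire out after step 4
Initially T: 16, now '.': 26
Total burnt (originally-T cells now '.'): 12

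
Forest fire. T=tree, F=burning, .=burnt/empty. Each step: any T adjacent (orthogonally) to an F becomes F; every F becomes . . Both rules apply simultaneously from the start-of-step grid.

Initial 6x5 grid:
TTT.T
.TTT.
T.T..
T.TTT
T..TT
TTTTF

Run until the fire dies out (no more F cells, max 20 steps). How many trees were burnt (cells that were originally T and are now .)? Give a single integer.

Step 1: +2 fires, +1 burnt (F count now 2)
Step 2: +3 fires, +2 burnt (F count now 3)
Step 3: +2 fires, +3 burnt (F count now 2)
Step 4: +2 fires, +2 burnt (F count now 2)
Step 5: +2 fires, +2 burnt (F count now 2)
Step 6: +2 fires, +2 burnt (F count now 2)
Step 7: +4 fires, +2 burnt (F count now 4)
Step 8: +1 fires, +4 burnt (F count now 1)
Step 9: +1 fires, +1 burnt (F count now 1)
Step 10: +0 fires, +1 burnt (F count now 0)
Fire out after step 10
Initially T: 20, now '.': 29
Total burnt (originally-T cells now '.'): 19

Answer: 19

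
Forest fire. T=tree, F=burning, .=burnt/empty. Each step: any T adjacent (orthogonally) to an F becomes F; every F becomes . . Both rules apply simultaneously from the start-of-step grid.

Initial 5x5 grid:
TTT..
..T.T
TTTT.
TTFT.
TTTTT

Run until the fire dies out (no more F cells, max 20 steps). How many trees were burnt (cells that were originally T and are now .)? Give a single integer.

Answer: 16

Derivation:
Step 1: +4 fires, +1 burnt (F count now 4)
Step 2: +6 fires, +4 burnt (F count now 6)
Step 3: +4 fires, +6 burnt (F count now 4)
Step 4: +1 fires, +4 burnt (F count now 1)
Step 5: +1 fires, +1 burnt (F count now 1)
Step 6: +0 fires, +1 burnt (F count now 0)
Fire out after step 6
Initially T: 17, now '.': 24
Total burnt (originally-T cells now '.'): 16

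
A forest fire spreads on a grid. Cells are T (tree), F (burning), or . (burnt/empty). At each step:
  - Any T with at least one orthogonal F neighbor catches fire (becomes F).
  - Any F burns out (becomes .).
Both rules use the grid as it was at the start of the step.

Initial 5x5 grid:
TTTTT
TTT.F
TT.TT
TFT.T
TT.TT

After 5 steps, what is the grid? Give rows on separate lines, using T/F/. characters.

Step 1: 6 trees catch fire, 2 burn out
  TTTTF
  TTT..
  TF.TF
  F.F.T
  TF.TT
Step 2: 6 trees catch fire, 6 burn out
  TTTF.
  TFT..
  F..F.
  ....F
  F..TT
Step 3: 5 trees catch fire, 6 burn out
  TFF..
  F.F..
  .....
  .....
  ...TF
Step 4: 2 trees catch fire, 5 burn out
  F....
  .....
  .....
  .....
  ...F.
Step 5: 0 trees catch fire, 2 burn out
  .....
  .....
  .....
  .....
  .....

.....
.....
.....
.....
.....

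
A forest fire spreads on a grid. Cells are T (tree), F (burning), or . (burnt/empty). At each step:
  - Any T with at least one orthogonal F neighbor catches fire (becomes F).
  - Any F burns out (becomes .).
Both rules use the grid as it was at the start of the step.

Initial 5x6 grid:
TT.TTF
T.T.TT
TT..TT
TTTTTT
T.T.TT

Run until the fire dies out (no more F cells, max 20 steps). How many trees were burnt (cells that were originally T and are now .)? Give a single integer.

Step 1: +2 fires, +1 burnt (F count now 2)
Step 2: +3 fires, +2 burnt (F count now 3)
Step 3: +2 fires, +3 burnt (F count now 2)
Step 4: +2 fires, +2 burnt (F count now 2)
Step 5: +2 fires, +2 burnt (F count now 2)
Step 6: +1 fires, +2 burnt (F count now 1)
Step 7: +2 fires, +1 burnt (F count now 2)
Step 8: +2 fires, +2 burnt (F count now 2)
Step 9: +2 fires, +2 burnt (F count now 2)
Step 10: +1 fires, +2 burnt (F count now 1)
Step 11: +1 fires, +1 burnt (F count now 1)
Step 12: +1 fires, +1 burnt (F count now 1)
Step 13: +0 fires, +1 burnt (F count now 0)
Fire out after step 13
Initially T: 22, now '.': 29
Total burnt (originally-T cells now '.'): 21

Answer: 21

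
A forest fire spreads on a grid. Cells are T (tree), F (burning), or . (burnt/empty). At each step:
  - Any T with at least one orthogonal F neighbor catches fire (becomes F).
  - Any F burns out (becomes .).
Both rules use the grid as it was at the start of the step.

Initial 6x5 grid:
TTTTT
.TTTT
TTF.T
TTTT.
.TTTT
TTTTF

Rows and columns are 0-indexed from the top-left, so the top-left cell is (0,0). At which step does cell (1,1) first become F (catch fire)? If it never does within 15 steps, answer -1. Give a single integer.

Step 1: cell (1,1)='T' (+5 fires, +2 burnt)
Step 2: cell (1,1)='F' (+9 fires, +5 burnt)
  -> target ignites at step 2
Step 3: cell (1,1)='.' (+6 fires, +9 burnt)
Step 4: cell (1,1)='.' (+4 fires, +6 burnt)
Step 5: cell (1,1)='.' (+0 fires, +4 burnt)
  fire out at step 5

2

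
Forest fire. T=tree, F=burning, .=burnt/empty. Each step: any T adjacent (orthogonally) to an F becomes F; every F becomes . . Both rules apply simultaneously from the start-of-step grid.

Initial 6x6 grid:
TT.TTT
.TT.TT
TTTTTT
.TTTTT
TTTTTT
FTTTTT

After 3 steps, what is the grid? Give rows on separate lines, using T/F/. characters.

Step 1: 2 trees catch fire, 1 burn out
  TT.TTT
  .TT.TT
  TTTTTT
  .TTTTT
  FTTTTT
  .FTTTT
Step 2: 2 trees catch fire, 2 burn out
  TT.TTT
  .TT.TT
  TTTTTT
  .TTTTT
  .FTTTT
  ..FTTT
Step 3: 3 trees catch fire, 2 burn out
  TT.TTT
  .TT.TT
  TTTTTT
  .FTTTT
  ..FTTT
  ...FTT

TT.TTT
.TT.TT
TTTTTT
.FTTTT
..FTTT
...FTT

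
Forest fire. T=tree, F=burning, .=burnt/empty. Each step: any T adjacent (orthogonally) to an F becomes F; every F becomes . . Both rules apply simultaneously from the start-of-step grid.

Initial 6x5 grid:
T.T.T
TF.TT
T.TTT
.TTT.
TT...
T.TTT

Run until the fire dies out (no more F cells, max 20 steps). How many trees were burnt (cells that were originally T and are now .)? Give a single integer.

Step 1: +1 fires, +1 burnt (F count now 1)
Step 2: +2 fires, +1 burnt (F count now 2)
Step 3: +0 fires, +2 burnt (F count now 0)
Fire out after step 3
Initially T: 19, now '.': 14
Total burnt (originally-T cells now '.'): 3

Answer: 3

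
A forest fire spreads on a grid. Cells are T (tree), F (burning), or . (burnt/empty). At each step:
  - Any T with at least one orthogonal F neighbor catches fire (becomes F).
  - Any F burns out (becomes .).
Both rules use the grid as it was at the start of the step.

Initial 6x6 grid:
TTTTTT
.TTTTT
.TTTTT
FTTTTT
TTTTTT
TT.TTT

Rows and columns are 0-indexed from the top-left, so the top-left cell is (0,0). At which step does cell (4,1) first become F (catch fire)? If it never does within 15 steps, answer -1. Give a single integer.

Step 1: cell (4,1)='T' (+2 fires, +1 burnt)
Step 2: cell (4,1)='F' (+4 fires, +2 burnt)
  -> target ignites at step 2
Step 3: cell (4,1)='.' (+5 fires, +4 burnt)
Step 4: cell (4,1)='.' (+5 fires, +5 burnt)
Step 5: cell (4,1)='.' (+7 fires, +5 burnt)
Step 6: cell (4,1)='.' (+5 fires, +7 burnt)
Step 7: cell (4,1)='.' (+3 fires, +5 burnt)
Step 8: cell (4,1)='.' (+1 fires, +3 burnt)
Step 9: cell (4,1)='.' (+0 fires, +1 burnt)
  fire out at step 9

2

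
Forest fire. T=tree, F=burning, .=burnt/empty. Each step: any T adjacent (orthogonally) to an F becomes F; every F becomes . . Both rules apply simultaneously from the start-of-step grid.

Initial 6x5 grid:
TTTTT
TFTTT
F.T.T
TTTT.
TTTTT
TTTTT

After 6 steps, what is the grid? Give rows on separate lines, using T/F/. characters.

Step 1: 4 trees catch fire, 2 burn out
  TFTTT
  F.FTT
  ..T.T
  FTTT.
  TTTTT
  TTTTT
Step 2: 6 trees catch fire, 4 burn out
  F.FTT
  ...FT
  ..F.T
  .FTT.
  FTTTT
  TTTTT
Step 3: 5 trees catch fire, 6 burn out
  ...FT
  ....F
  ....T
  ..FT.
  .FTTT
  FTTTT
Step 4: 5 trees catch fire, 5 burn out
  ....F
  .....
  ....F
  ...F.
  ..FTT
  .FTTT
Step 5: 2 trees catch fire, 5 burn out
  .....
  .....
  .....
  .....
  ...FT
  ..FTT
Step 6: 2 trees catch fire, 2 burn out
  .....
  .....
  .....
  .....
  ....F
  ...FT

.....
.....
.....
.....
....F
...FT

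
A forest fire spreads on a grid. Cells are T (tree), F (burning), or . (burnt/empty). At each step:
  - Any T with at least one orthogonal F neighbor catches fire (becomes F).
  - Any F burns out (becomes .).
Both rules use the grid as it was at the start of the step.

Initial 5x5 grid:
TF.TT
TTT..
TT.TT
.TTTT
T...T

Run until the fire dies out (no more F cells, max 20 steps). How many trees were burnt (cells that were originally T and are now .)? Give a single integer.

Answer: 13

Derivation:
Step 1: +2 fires, +1 burnt (F count now 2)
Step 2: +3 fires, +2 burnt (F count now 3)
Step 3: +2 fires, +3 burnt (F count now 2)
Step 4: +1 fires, +2 burnt (F count now 1)
Step 5: +1 fires, +1 burnt (F count now 1)
Step 6: +2 fires, +1 burnt (F count now 2)
Step 7: +2 fires, +2 burnt (F count now 2)
Step 8: +0 fires, +2 burnt (F count now 0)
Fire out after step 8
Initially T: 16, now '.': 22
Total burnt (originally-T cells now '.'): 13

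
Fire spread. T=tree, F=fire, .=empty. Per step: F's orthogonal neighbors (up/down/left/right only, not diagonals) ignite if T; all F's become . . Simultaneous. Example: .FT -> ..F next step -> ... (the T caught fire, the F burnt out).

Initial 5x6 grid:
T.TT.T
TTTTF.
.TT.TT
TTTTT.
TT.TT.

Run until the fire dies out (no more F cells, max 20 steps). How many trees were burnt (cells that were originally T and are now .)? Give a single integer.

Step 1: +2 fires, +1 burnt (F count now 2)
Step 2: +4 fires, +2 burnt (F count now 4)
Step 3: +5 fires, +4 burnt (F count now 5)
Step 4: +4 fires, +5 burnt (F count now 4)
Step 5: +2 fires, +4 burnt (F count now 2)
Step 6: +2 fires, +2 burnt (F count now 2)
Step 7: +1 fires, +2 burnt (F count now 1)
Step 8: +0 fires, +1 burnt (F count now 0)
Fire out after step 8
Initially T: 21, now '.': 29
Total burnt (originally-T cells now '.'): 20

Answer: 20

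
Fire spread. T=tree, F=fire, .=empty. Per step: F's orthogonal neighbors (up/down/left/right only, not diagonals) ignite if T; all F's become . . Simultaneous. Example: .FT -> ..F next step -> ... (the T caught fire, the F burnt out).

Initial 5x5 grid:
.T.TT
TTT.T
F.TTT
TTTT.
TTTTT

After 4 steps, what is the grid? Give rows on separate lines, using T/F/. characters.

Step 1: 2 trees catch fire, 1 burn out
  .T.TT
  FTT.T
  ..TTT
  FTTT.
  TTTTT
Step 2: 3 trees catch fire, 2 burn out
  .T.TT
  .FT.T
  ..TTT
  .FTT.
  FTTTT
Step 3: 4 trees catch fire, 3 burn out
  .F.TT
  ..F.T
  ..TTT
  ..FT.
  .FTTT
Step 4: 3 trees catch fire, 4 burn out
  ...TT
  ....T
  ..FTT
  ...F.
  ..FTT

...TT
....T
..FTT
...F.
..FTT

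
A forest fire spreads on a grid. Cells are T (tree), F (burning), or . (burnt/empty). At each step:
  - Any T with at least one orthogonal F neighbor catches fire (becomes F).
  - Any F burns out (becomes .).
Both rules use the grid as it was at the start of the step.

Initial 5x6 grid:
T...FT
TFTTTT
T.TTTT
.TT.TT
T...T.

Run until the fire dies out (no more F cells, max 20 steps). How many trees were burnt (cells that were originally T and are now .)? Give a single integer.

Answer: 17

Derivation:
Step 1: +4 fires, +2 burnt (F count now 4)
Step 2: +6 fires, +4 burnt (F count now 6)
Step 3: +4 fires, +6 burnt (F count now 4)
Step 4: +3 fires, +4 burnt (F count now 3)
Step 5: +0 fires, +3 burnt (F count now 0)
Fire out after step 5
Initially T: 18, now '.': 29
Total burnt (originally-T cells now '.'): 17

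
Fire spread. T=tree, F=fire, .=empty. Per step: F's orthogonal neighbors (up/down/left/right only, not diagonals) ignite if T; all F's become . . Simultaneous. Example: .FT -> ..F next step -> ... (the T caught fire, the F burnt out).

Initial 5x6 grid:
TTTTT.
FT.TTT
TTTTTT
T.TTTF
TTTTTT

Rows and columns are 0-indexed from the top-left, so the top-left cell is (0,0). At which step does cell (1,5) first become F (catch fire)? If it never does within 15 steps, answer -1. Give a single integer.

Step 1: cell (1,5)='T' (+6 fires, +2 burnt)
Step 2: cell (1,5)='F' (+7 fires, +6 burnt)
  -> target ignites at step 2
Step 3: cell (1,5)='.' (+7 fires, +7 burnt)
Step 4: cell (1,5)='.' (+5 fires, +7 burnt)
Step 5: cell (1,5)='.' (+0 fires, +5 burnt)
  fire out at step 5

2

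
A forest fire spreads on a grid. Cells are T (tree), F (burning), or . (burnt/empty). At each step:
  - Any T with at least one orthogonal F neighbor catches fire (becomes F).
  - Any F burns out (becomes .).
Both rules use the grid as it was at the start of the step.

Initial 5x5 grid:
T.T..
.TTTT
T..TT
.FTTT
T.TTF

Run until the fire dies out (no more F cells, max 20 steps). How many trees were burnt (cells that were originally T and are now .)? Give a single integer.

Answer: 12

Derivation:
Step 1: +3 fires, +2 burnt (F count now 3)
Step 2: +3 fires, +3 burnt (F count now 3)
Step 3: +2 fires, +3 burnt (F count now 2)
Step 4: +1 fires, +2 burnt (F count now 1)
Step 5: +1 fires, +1 burnt (F count now 1)
Step 6: +2 fires, +1 burnt (F count now 2)
Step 7: +0 fires, +2 burnt (F count now 0)
Fire out after step 7
Initially T: 15, now '.': 22
Total burnt (originally-T cells now '.'): 12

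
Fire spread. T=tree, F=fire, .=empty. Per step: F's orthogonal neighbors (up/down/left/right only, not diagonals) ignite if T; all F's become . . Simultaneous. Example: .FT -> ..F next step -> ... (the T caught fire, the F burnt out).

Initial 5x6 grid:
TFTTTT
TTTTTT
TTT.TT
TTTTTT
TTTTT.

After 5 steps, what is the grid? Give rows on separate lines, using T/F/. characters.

Step 1: 3 trees catch fire, 1 burn out
  F.FTTT
  TFTTTT
  TTT.TT
  TTTTTT
  TTTTT.
Step 2: 4 trees catch fire, 3 burn out
  ...FTT
  F.FTTT
  TFT.TT
  TTTTTT
  TTTTT.
Step 3: 5 trees catch fire, 4 burn out
  ....FT
  ...FTT
  F.F.TT
  TFTTTT
  TTTTT.
Step 4: 5 trees catch fire, 5 burn out
  .....F
  ....FT
  ....TT
  F.FTTT
  TFTTT.
Step 5: 5 trees catch fire, 5 burn out
  ......
  .....F
  ....FT
  ...FTT
  F.FTT.

......
.....F
....FT
...FTT
F.FTT.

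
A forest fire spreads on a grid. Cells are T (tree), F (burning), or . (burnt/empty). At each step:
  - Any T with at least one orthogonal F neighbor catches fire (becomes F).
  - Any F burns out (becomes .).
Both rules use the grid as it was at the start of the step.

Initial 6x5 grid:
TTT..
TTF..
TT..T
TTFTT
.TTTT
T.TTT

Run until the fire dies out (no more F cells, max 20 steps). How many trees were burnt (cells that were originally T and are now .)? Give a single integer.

Answer: 19

Derivation:
Step 1: +5 fires, +2 burnt (F count now 5)
Step 2: +8 fires, +5 burnt (F count now 8)
Step 3: +5 fires, +8 burnt (F count now 5)
Step 4: +1 fires, +5 burnt (F count now 1)
Step 5: +0 fires, +1 burnt (F count now 0)
Fire out after step 5
Initially T: 20, now '.': 29
Total burnt (originally-T cells now '.'): 19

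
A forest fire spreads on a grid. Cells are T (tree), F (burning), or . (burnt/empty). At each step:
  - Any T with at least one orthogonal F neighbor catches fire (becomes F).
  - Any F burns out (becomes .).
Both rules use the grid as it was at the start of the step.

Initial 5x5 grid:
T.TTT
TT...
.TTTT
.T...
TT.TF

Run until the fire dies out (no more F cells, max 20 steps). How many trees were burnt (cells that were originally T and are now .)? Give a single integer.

Answer: 1

Derivation:
Step 1: +1 fires, +1 burnt (F count now 1)
Step 2: +0 fires, +1 burnt (F count now 0)
Fire out after step 2
Initially T: 14, now '.': 12
Total burnt (originally-T cells now '.'): 1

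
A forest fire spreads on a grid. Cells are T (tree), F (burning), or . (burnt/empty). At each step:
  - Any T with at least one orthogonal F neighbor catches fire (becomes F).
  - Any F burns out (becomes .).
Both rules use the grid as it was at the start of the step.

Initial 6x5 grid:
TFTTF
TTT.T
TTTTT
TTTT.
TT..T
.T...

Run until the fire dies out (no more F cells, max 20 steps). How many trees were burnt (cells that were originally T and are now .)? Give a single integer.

Answer: 19

Derivation:
Step 1: +5 fires, +2 burnt (F count now 5)
Step 2: +4 fires, +5 burnt (F count now 4)
Step 3: +4 fires, +4 burnt (F count now 4)
Step 4: +4 fires, +4 burnt (F count now 4)
Step 5: +2 fires, +4 burnt (F count now 2)
Step 6: +0 fires, +2 burnt (F count now 0)
Fire out after step 6
Initially T: 20, now '.': 29
Total burnt (originally-T cells now '.'): 19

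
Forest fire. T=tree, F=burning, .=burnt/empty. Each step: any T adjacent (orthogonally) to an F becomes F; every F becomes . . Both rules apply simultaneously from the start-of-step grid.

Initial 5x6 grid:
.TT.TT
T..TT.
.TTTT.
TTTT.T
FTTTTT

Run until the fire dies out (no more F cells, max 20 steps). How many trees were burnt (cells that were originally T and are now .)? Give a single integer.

Step 1: +2 fires, +1 burnt (F count now 2)
Step 2: +2 fires, +2 burnt (F count now 2)
Step 3: +3 fires, +2 burnt (F count now 3)
Step 4: +3 fires, +3 burnt (F count now 3)
Step 5: +2 fires, +3 burnt (F count now 2)
Step 6: +3 fires, +2 burnt (F count now 3)
Step 7: +1 fires, +3 burnt (F count now 1)
Step 8: +1 fires, +1 burnt (F count now 1)
Step 9: +1 fires, +1 burnt (F count now 1)
Step 10: +0 fires, +1 burnt (F count now 0)
Fire out after step 10
Initially T: 21, now '.': 27
Total burnt (originally-T cells now '.'): 18

Answer: 18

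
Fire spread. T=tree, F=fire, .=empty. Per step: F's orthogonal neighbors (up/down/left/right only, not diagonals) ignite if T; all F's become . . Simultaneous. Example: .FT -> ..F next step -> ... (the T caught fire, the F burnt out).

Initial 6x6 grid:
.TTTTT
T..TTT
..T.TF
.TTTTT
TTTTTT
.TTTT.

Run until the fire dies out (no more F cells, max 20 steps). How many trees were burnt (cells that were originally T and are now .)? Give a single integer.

Answer: 25

Derivation:
Step 1: +3 fires, +1 burnt (F count now 3)
Step 2: +4 fires, +3 burnt (F count now 4)
Step 3: +4 fires, +4 burnt (F count now 4)
Step 4: +4 fires, +4 burnt (F count now 4)
Step 5: +5 fires, +4 burnt (F count now 5)
Step 6: +3 fires, +5 burnt (F count now 3)
Step 7: +2 fires, +3 burnt (F count now 2)
Step 8: +0 fires, +2 burnt (F count now 0)
Fire out after step 8
Initially T: 26, now '.': 35
Total burnt (originally-T cells now '.'): 25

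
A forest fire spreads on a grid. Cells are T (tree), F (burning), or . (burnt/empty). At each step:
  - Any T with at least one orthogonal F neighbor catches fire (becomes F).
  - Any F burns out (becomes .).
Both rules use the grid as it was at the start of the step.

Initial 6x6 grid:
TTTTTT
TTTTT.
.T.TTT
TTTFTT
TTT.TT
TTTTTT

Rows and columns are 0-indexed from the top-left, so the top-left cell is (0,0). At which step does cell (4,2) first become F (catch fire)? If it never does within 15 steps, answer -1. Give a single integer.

Step 1: cell (4,2)='T' (+3 fires, +1 burnt)
Step 2: cell (4,2)='F' (+6 fires, +3 burnt)
  -> target ignites at step 2
Step 3: cell (4,2)='.' (+10 fires, +6 burnt)
Step 4: cell (4,2)='.' (+7 fires, +10 burnt)
Step 5: cell (4,2)='.' (+4 fires, +7 burnt)
Step 6: cell (4,2)='.' (+1 fires, +4 burnt)
Step 7: cell (4,2)='.' (+0 fires, +1 burnt)
  fire out at step 7

2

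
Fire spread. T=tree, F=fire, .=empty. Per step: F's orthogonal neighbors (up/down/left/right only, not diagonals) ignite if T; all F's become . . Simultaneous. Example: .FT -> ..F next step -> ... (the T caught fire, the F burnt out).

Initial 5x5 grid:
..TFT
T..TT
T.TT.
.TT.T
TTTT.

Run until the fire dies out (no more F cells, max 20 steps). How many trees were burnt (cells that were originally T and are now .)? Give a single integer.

Answer: 12

Derivation:
Step 1: +3 fires, +1 burnt (F count now 3)
Step 2: +2 fires, +3 burnt (F count now 2)
Step 3: +1 fires, +2 burnt (F count now 1)
Step 4: +1 fires, +1 burnt (F count now 1)
Step 5: +2 fires, +1 burnt (F count now 2)
Step 6: +2 fires, +2 burnt (F count now 2)
Step 7: +1 fires, +2 burnt (F count now 1)
Step 8: +0 fires, +1 burnt (F count now 0)
Fire out after step 8
Initially T: 15, now '.': 22
Total burnt (originally-T cells now '.'): 12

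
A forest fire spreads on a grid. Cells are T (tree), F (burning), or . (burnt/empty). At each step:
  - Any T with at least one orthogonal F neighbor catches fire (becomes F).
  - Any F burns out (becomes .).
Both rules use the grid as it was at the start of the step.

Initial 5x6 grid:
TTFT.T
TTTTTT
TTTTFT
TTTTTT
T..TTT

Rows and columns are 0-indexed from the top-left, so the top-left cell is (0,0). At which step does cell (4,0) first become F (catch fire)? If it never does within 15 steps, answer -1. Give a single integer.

Step 1: cell (4,0)='T' (+7 fires, +2 burnt)
Step 2: cell (4,0)='T' (+8 fires, +7 burnt)
Step 3: cell (4,0)='T' (+6 fires, +8 burnt)
Step 4: cell (4,0)='T' (+2 fires, +6 burnt)
Step 5: cell (4,0)='T' (+1 fires, +2 burnt)
Step 6: cell (4,0)='F' (+1 fires, +1 burnt)
  -> target ignites at step 6
Step 7: cell (4,0)='.' (+0 fires, +1 burnt)
  fire out at step 7

6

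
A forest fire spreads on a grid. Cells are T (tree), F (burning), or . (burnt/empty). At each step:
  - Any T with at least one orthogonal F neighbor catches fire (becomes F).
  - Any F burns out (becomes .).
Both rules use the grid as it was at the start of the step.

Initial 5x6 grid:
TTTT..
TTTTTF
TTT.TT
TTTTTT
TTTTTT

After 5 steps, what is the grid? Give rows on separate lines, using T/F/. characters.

Step 1: 2 trees catch fire, 1 burn out
  TTTT..
  TTTTF.
  TTT.TF
  TTTTTT
  TTTTTT
Step 2: 3 trees catch fire, 2 burn out
  TTTT..
  TTTF..
  TTT.F.
  TTTTTF
  TTTTTT
Step 3: 4 trees catch fire, 3 burn out
  TTTF..
  TTF...
  TTT...
  TTTTF.
  TTTTTF
Step 4: 5 trees catch fire, 4 burn out
  TTF...
  TF....
  TTF...
  TTTF..
  TTTTF.
Step 5: 5 trees catch fire, 5 burn out
  TF....
  F.....
  TF....
  TTF...
  TTTF..

TF....
F.....
TF....
TTF...
TTTF..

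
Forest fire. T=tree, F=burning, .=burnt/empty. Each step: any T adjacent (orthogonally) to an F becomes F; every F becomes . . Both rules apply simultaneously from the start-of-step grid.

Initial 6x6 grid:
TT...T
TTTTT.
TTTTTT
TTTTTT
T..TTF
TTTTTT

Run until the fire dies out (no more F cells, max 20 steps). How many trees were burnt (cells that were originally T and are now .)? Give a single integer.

Step 1: +3 fires, +1 burnt (F count now 3)
Step 2: +4 fires, +3 burnt (F count now 4)
Step 3: +3 fires, +4 burnt (F count now 3)
Step 4: +4 fires, +3 burnt (F count now 4)
Step 5: +4 fires, +4 burnt (F count now 4)
Step 6: +4 fires, +4 burnt (F count now 4)
Step 7: +3 fires, +4 burnt (F count now 3)
Step 8: +2 fires, +3 burnt (F count now 2)
Step 9: +1 fires, +2 burnt (F count now 1)
Step 10: +0 fires, +1 burnt (F count now 0)
Fire out after step 10
Initially T: 29, now '.': 35
Total burnt (originally-T cells now '.'): 28

Answer: 28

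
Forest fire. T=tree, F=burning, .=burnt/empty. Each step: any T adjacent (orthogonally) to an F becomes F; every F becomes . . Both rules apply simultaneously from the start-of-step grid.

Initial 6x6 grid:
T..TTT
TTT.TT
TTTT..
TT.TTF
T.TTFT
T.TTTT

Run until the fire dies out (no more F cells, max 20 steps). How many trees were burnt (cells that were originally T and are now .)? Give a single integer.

Answer: 21

Derivation:
Step 1: +4 fires, +2 burnt (F count now 4)
Step 2: +4 fires, +4 burnt (F count now 4)
Step 3: +2 fires, +4 burnt (F count now 2)
Step 4: +1 fires, +2 burnt (F count now 1)
Step 5: +2 fires, +1 burnt (F count now 2)
Step 6: +3 fires, +2 burnt (F count now 3)
Step 7: +2 fires, +3 burnt (F count now 2)
Step 8: +2 fires, +2 burnt (F count now 2)
Step 9: +1 fires, +2 burnt (F count now 1)
Step 10: +0 fires, +1 burnt (F count now 0)
Fire out after step 10
Initially T: 26, now '.': 31
Total burnt (originally-T cells now '.'): 21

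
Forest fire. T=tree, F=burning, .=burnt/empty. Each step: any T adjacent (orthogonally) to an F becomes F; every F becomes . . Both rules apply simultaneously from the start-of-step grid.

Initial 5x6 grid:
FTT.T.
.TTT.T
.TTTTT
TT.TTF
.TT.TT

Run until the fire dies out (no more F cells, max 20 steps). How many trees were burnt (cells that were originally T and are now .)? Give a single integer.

Step 1: +4 fires, +2 burnt (F count now 4)
Step 2: +6 fires, +4 burnt (F count now 6)
Step 3: +3 fires, +6 burnt (F count now 3)
Step 4: +3 fires, +3 burnt (F count now 3)
Step 5: +2 fires, +3 burnt (F count now 2)
Step 6: +1 fires, +2 burnt (F count now 1)
Step 7: +0 fires, +1 burnt (F count now 0)
Fire out after step 7
Initially T: 20, now '.': 29
Total burnt (originally-T cells now '.'): 19

Answer: 19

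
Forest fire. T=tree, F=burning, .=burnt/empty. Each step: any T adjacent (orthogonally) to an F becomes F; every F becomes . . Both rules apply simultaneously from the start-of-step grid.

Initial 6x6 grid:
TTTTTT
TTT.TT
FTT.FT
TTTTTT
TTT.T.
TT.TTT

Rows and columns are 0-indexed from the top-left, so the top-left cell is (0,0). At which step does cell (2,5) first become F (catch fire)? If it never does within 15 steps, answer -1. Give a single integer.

Step 1: cell (2,5)='F' (+6 fires, +2 burnt)
  -> target ignites at step 1
Step 2: cell (2,5)='.' (+10 fires, +6 burnt)
Step 3: cell (2,5)='.' (+8 fires, +10 burnt)
Step 4: cell (2,5)='.' (+5 fires, +8 burnt)
Step 5: cell (2,5)='.' (+0 fires, +5 burnt)
  fire out at step 5

1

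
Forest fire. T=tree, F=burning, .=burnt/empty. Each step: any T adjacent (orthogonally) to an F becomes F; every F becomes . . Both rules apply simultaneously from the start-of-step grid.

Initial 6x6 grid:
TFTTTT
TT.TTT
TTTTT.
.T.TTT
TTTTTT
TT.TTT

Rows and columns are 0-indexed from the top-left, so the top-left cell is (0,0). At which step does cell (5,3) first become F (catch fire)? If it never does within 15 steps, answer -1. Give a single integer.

Step 1: cell (5,3)='T' (+3 fires, +1 burnt)
Step 2: cell (5,3)='T' (+3 fires, +3 burnt)
Step 3: cell (5,3)='T' (+5 fires, +3 burnt)
Step 4: cell (5,3)='T' (+4 fires, +5 burnt)
Step 5: cell (5,3)='T' (+6 fires, +4 burnt)
Step 6: cell (5,3)='T' (+3 fires, +6 burnt)
Step 7: cell (5,3)='F' (+3 fires, +3 burnt)
  -> target ignites at step 7
Step 8: cell (5,3)='.' (+2 fires, +3 burnt)
Step 9: cell (5,3)='.' (+1 fires, +2 burnt)
Step 10: cell (5,3)='.' (+0 fires, +1 burnt)
  fire out at step 10

7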